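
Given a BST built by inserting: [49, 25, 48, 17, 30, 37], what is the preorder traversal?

Tree insertion order: [49, 25, 48, 17, 30, 37]
Tree (level-order array): [49, 25, None, 17, 48, None, None, 30, None, None, 37]
Preorder traversal: [49, 25, 17, 48, 30, 37]


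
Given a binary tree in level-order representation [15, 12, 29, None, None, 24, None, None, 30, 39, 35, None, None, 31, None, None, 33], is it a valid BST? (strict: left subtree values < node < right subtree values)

Level-order array: [15, 12, 29, None, None, 24, None, None, 30, 39, 35, None, None, 31, None, None, 33]
Validate using subtree bounds (lo, hi): at each node, require lo < value < hi,
then recurse left with hi=value and right with lo=value.
Preorder trace (stopping at first violation):
  at node 15 with bounds (-inf, +inf): OK
  at node 12 with bounds (-inf, 15): OK
  at node 29 with bounds (15, +inf): OK
  at node 24 with bounds (15, 29): OK
  at node 30 with bounds (24, 29): VIOLATION
Node 30 violates its bound: not (24 < 30 < 29).
Result: Not a valid BST


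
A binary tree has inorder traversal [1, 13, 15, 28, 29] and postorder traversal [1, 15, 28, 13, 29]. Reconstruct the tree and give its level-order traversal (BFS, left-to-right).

Inorder:   [1, 13, 15, 28, 29]
Postorder: [1, 15, 28, 13, 29]
Algorithm: postorder visits root last, so walk postorder right-to-left;
each value is the root of the current inorder slice — split it at that
value, recurse on the right subtree first, then the left.
Recursive splits:
  root=29; inorder splits into left=[1, 13, 15, 28], right=[]
  root=13; inorder splits into left=[1], right=[15, 28]
  root=28; inorder splits into left=[15], right=[]
  root=15; inorder splits into left=[], right=[]
  root=1; inorder splits into left=[], right=[]
Reconstructed level-order: [29, 13, 1, 28, 15]


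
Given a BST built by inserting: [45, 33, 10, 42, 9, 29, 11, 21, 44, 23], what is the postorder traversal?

Tree insertion order: [45, 33, 10, 42, 9, 29, 11, 21, 44, 23]
Tree (level-order array): [45, 33, None, 10, 42, 9, 29, None, 44, None, None, 11, None, None, None, None, 21, None, 23]
Postorder traversal: [9, 23, 21, 11, 29, 10, 44, 42, 33, 45]


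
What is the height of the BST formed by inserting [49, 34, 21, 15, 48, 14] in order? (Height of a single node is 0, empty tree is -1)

Insertion order: [49, 34, 21, 15, 48, 14]
Tree (level-order array): [49, 34, None, 21, 48, 15, None, None, None, 14]
Compute height bottom-up (empty subtree = -1):
  height(14) = 1 + max(-1, -1) = 0
  height(15) = 1 + max(0, -1) = 1
  height(21) = 1 + max(1, -1) = 2
  height(48) = 1 + max(-1, -1) = 0
  height(34) = 1 + max(2, 0) = 3
  height(49) = 1 + max(3, -1) = 4
Height = 4


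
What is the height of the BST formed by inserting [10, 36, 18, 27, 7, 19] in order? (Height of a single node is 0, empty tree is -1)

Insertion order: [10, 36, 18, 27, 7, 19]
Tree (level-order array): [10, 7, 36, None, None, 18, None, None, 27, 19]
Compute height bottom-up (empty subtree = -1):
  height(7) = 1 + max(-1, -1) = 0
  height(19) = 1 + max(-1, -1) = 0
  height(27) = 1 + max(0, -1) = 1
  height(18) = 1 + max(-1, 1) = 2
  height(36) = 1 + max(2, -1) = 3
  height(10) = 1 + max(0, 3) = 4
Height = 4


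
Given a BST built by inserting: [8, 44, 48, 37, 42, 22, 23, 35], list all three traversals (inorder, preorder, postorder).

Tree insertion order: [8, 44, 48, 37, 42, 22, 23, 35]
Tree (level-order array): [8, None, 44, 37, 48, 22, 42, None, None, None, 23, None, None, None, 35]
Inorder (L, root, R): [8, 22, 23, 35, 37, 42, 44, 48]
Preorder (root, L, R): [8, 44, 37, 22, 23, 35, 42, 48]
Postorder (L, R, root): [35, 23, 22, 42, 37, 48, 44, 8]


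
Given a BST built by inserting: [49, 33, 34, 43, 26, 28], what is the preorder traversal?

Tree insertion order: [49, 33, 34, 43, 26, 28]
Tree (level-order array): [49, 33, None, 26, 34, None, 28, None, 43]
Preorder traversal: [49, 33, 26, 28, 34, 43]


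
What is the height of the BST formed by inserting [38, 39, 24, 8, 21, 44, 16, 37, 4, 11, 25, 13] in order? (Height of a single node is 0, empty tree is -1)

Insertion order: [38, 39, 24, 8, 21, 44, 16, 37, 4, 11, 25, 13]
Tree (level-order array): [38, 24, 39, 8, 37, None, 44, 4, 21, 25, None, None, None, None, None, 16, None, None, None, 11, None, None, 13]
Compute height bottom-up (empty subtree = -1):
  height(4) = 1 + max(-1, -1) = 0
  height(13) = 1 + max(-1, -1) = 0
  height(11) = 1 + max(-1, 0) = 1
  height(16) = 1 + max(1, -1) = 2
  height(21) = 1 + max(2, -1) = 3
  height(8) = 1 + max(0, 3) = 4
  height(25) = 1 + max(-1, -1) = 0
  height(37) = 1 + max(0, -1) = 1
  height(24) = 1 + max(4, 1) = 5
  height(44) = 1 + max(-1, -1) = 0
  height(39) = 1 + max(-1, 0) = 1
  height(38) = 1 + max(5, 1) = 6
Height = 6


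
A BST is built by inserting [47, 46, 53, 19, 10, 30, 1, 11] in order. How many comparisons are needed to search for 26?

Search path for 26: 47 -> 46 -> 19 -> 30
Found: False
Comparisons: 4


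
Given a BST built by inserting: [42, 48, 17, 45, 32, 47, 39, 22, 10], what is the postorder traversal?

Tree insertion order: [42, 48, 17, 45, 32, 47, 39, 22, 10]
Tree (level-order array): [42, 17, 48, 10, 32, 45, None, None, None, 22, 39, None, 47]
Postorder traversal: [10, 22, 39, 32, 17, 47, 45, 48, 42]


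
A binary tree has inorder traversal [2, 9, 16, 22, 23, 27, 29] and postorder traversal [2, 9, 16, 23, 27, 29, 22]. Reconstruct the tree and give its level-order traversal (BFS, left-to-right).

Inorder:   [2, 9, 16, 22, 23, 27, 29]
Postorder: [2, 9, 16, 23, 27, 29, 22]
Algorithm: postorder visits root last, so walk postorder right-to-left;
each value is the root of the current inorder slice — split it at that
value, recurse on the right subtree first, then the left.
Recursive splits:
  root=22; inorder splits into left=[2, 9, 16], right=[23, 27, 29]
  root=29; inorder splits into left=[23, 27], right=[]
  root=27; inorder splits into left=[23], right=[]
  root=23; inorder splits into left=[], right=[]
  root=16; inorder splits into left=[2, 9], right=[]
  root=9; inorder splits into left=[2], right=[]
  root=2; inorder splits into left=[], right=[]
Reconstructed level-order: [22, 16, 29, 9, 27, 2, 23]


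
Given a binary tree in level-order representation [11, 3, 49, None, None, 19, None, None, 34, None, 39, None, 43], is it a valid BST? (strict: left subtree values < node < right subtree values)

Level-order array: [11, 3, 49, None, None, 19, None, None, 34, None, 39, None, 43]
Validate using subtree bounds (lo, hi): at each node, require lo < value < hi,
then recurse left with hi=value and right with lo=value.
Preorder trace (stopping at first violation):
  at node 11 with bounds (-inf, +inf): OK
  at node 3 with bounds (-inf, 11): OK
  at node 49 with bounds (11, +inf): OK
  at node 19 with bounds (11, 49): OK
  at node 34 with bounds (19, 49): OK
  at node 39 with bounds (34, 49): OK
  at node 43 with bounds (39, 49): OK
No violation found at any node.
Result: Valid BST


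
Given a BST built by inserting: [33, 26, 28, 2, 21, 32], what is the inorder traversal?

Tree insertion order: [33, 26, 28, 2, 21, 32]
Tree (level-order array): [33, 26, None, 2, 28, None, 21, None, 32]
Inorder traversal: [2, 21, 26, 28, 32, 33]


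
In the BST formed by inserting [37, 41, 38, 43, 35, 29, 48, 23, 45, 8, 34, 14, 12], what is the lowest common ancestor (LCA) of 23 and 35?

Tree insertion order: [37, 41, 38, 43, 35, 29, 48, 23, 45, 8, 34, 14, 12]
Tree (level-order array): [37, 35, 41, 29, None, 38, 43, 23, 34, None, None, None, 48, 8, None, None, None, 45, None, None, 14, None, None, 12]
In a BST, the LCA of p=23, q=35 is the first node v on the
root-to-leaf path with p <= v <= q (go left if both < v, right if both > v).
Walk from root:
  at 37: both 23 and 35 < 37, go left
  at 35: 23 <= 35 <= 35, this is the LCA
LCA = 35


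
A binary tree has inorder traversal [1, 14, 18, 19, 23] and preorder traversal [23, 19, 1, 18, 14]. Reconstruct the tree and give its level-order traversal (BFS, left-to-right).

Inorder:  [1, 14, 18, 19, 23]
Preorder: [23, 19, 1, 18, 14]
Algorithm: preorder visits root first, so consume preorder in order;
for each root, split the current inorder slice at that value into
left-subtree inorder and right-subtree inorder, then recurse.
Recursive splits:
  root=23; inorder splits into left=[1, 14, 18, 19], right=[]
  root=19; inorder splits into left=[1, 14, 18], right=[]
  root=1; inorder splits into left=[], right=[14, 18]
  root=18; inorder splits into left=[14], right=[]
  root=14; inorder splits into left=[], right=[]
Reconstructed level-order: [23, 19, 1, 18, 14]


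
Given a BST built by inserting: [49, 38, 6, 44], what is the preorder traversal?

Tree insertion order: [49, 38, 6, 44]
Tree (level-order array): [49, 38, None, 6, 44]
Preorder traversal: [49, 38, 6, 44]


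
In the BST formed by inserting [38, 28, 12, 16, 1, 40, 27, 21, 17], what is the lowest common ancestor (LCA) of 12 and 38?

Tree insertion order: [38, 28, 12, 16, 1, 40, 27, 21, 17]
Tree (level-order array): [38, 28, 40, 12, None, None, None, 1, 16, None, None, None, 27, 21, None, 17]
In a BST, the LCA of p=12, q=38 is the first node v on the
root-to-leaf path with p <= v <= q (go left if both < v, right if both > v).
Walk from root:
  at 38: 12 <= 38 <= 38, this is the LCA
LCA = 38


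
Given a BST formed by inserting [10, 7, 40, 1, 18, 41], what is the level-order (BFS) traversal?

Tree insertion order: [10, 7, 40, 1, 18, 41]
Tree (level-order array): [10, 7, 40, 1, None, 18, 41]
BFS from the root, enqueuing left then right child of each popped node:
  queue [10] -> pop 10, enqueue [7, 40], visited so far: [10]
  queue [7, 40] -> pop 7, enqueue [1], visited so far: [10, 7]
  queue [40, 1] -> pop 40, enqueue [18, 41], visited so far: [10, 7, 40]
  queue [1, 18, 41] -> pop 1, enqueue [none], visited so far: [10, 7, 40, 1]
  queue [18, 41] -> pop 18, enqueue [none], visited so far: [10, 7, 40, 1, 18]
  queue [41] -> pop 41, enqueue [none], visited so far: [10, 7, 40, 1, 18, 41]
Result: [10, 7, 40, 1, 18, 41]


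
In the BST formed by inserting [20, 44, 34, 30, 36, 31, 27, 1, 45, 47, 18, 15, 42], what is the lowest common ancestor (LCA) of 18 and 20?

Tree insertion order: [20, 44, 34, 30, 36, 31, 27, 1, 45, 47, 18, 15, 42]
Tree (level-order array): [20, 1, 44, None, 18, 34, 45, 15, None, 30, 36, None, 47, None, None, 27, 31, None, 42]
In a BST, the LCA of p=18, q=20 is the first node v on the
root-to-leaf path with p <= v <= q (go left if both < v, right if both > v).
Walk from root:
  at 20: 18 <= 20 <= 20, this is the LCA
LCA = 20


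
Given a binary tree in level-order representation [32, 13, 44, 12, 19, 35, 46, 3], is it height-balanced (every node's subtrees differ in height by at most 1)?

Tree (level-order array): [32, 13, 44, 12, 19, 35, 46, 3]
Definition: a tree is height-balanced if, at every node, |h(left) - h(right)| <= 1 (empty subtree has height -1).
Bottom-up per-node check:
  node 3: h_left=-1, h_right=-1, diff=0 [OK], height=0
  node 12: h_left=0, h_right=-1, diff=1 [OK], height=1
  node 19: h_left=-1, h_right=-1, diff=0 [OK], height=0
  node 13: h_left=1, h_right=0, diff=1 [OK], height=2
  node 35: h_left=-1, h_right=-1, diff=0 [OK], height=0
  node 46: h_left=-1, h_right=-1, diff=0 [OK], height=0
  node 44: h_left=0, h_right=0, diff=0 [OK], height=1
  node 32: h_left=2, h_right=1, diff=1 [OK], height=3
All nodes satisfy the balance condition.
Result: Balanced


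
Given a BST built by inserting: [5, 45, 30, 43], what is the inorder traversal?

Tree insertion order: [5, 45, 30, 43]
Tree (level-order array): [5, None, 45, 30, None, None, 43]
Inorder traversal: [5, 30, 43, 45]


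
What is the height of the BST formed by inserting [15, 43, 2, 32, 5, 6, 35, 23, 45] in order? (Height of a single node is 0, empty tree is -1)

Insertion order: [15, 43, 2, 32, 5, 6, 35, 23, 45]
Tree (level-order array): [15, 2, 43, None, 5, 32, 45, None, 6, 23, 35]
Compute height bottom-up (empty subtree = -1):
  height(6) = 1 + max(-1, -1) = 0
  height(5) = 1 + max(-1, 0) = 1
  height(2) = 1 + max(-1, 1) = 2
  height(23) = 1 + max(-1, -1) = 0
  height(35) = 1 + max(-1, -1) = 0
  height(32) = 1 + max(0, 0) = 1
  height(45) = 1 + max(-1, -1) = 0
  height(43) = 1 + max(1, 0) = 2
  height(15) = 1 + max(2, 2) = 3
Height = 3


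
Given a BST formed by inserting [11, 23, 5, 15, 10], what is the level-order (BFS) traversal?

Tree insertion order: [11, 23, 5, 15, 10]
Tree (level-order array): [11, 5, 23, None, 10, 15]
BFS from the root, enqueuing left then right child of each popped node:
  queue [11] -> pop 11, enqueue [5, 23], visited so far: [11]
  queue [5, 23] -> pop 5, enqueue [10], visited so far: [11, 5]
  queue [23, 10] -> pop 23, enqueue [15], visited so far: [11, 5, 23]
  queue [10, 15] -> pop 10, enqueue [none], visited so far: [11, 5, 23, 10]
  queue [15] -> pop 15, enqueue [none], visited so far: [11, 5, 23, 10, 15]
Result: [11, 5, 23, 10, 15]


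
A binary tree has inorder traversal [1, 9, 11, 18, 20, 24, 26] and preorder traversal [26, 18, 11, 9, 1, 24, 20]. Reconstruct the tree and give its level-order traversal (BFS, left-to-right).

Inorder:  [1, 9, 11, 18, 20, 24, 26]
Preorder: [26, 18, 11, 9, 1, 24, 20]
Algorithm: preorder visits root first, so consume preorder in order;
for each root, split the current inorder slice at that value into
left-subtree inorder and right-subtree inorder, then recurse.
Recursive splits:
  root=26; inorder splits into left=[1, 9, 11, 18, 20, 24], right=[]
  root=18; inorder splits into left=[1, 9, 11], right=[20, 24]
  root=11; inorder splits into left=[1, 9], right=[]
  root=9; inorder splits into left=[1], right=[]
  root=1; inorder splits into left=[], right=[]
  root=24; inorder splits into left=[20], right=[]
  root=20; inorder splits into left=[], right=[]
Reconstructed level-order: [26, 18, 11, 24, 9, 20, 1]


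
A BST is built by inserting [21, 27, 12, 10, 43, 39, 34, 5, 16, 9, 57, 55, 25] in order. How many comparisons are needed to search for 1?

Search path for 1: 21 -> 12 -> 10 -> 5
Found: False
Comparisons: 4


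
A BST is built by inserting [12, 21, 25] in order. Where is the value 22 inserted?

Starting tree (level order): [12, None, 21, None, 25]
Insertion path: 12 -> 21 -> 25
Result: insert 22 as left child of 25
Final tree (level order): [12, None, 21, None, 25, 22]


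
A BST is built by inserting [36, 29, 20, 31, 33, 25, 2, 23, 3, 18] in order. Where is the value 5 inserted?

Starting tree (level order): [36, 29, None, 20, 31, 2, 25, None, 33, None, 3, 23, None, None, None, None, 18]
Insertion path: 36 -> 29 -> 20 -> 2 -> 3 -> 18
Result: insert 5 as left child of 18
Final tree (level order): [36, 29, None, 20, 31, 2, 25, None, 33, None, 3, 23, None, None, None, None, 18, None, None, 5]


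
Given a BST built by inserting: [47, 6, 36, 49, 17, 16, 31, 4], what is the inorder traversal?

Tree insertion order: [47, 6, 36, 49, 17, 16, 31, 4]
Tree (level-order array): [47, 6, 49, 4, 36, None, None, None, None, 17, None, 16, 31]
Inorder traversal: [4, 6, 16, 17, 31, 36, 47, 49]


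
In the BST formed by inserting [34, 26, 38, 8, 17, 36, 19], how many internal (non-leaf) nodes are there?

Tree built from: [34, 26, 38, 8, 17, 36, 19]
Tree (level-order array): [34, 26, 38, 8, None, 36, None, None, 17, None, None, None, 19]
Rule: An internal node has at least one child.
Per-node child counts:
  node 34: 2 child(ren)
  node 26: 1 child(ren)
  node 8: 1 child(ren)
  node 17: 1 child(ren)
  node 19: 0 child(ren)
  node 38: 1 child(ren)
  node 36: 0 child(ren)
Matching nodes: [34, 26, 8, 17, 38]
Count of internal (non-leaf) nodes: 5


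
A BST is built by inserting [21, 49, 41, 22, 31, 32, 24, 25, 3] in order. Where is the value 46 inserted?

Starting tree (level order): [21, 3, 49, None, None, 41, None, 22, None, None, 31, 24, 32, None, 25]
Insertion path: 21 -> 49 -> 41
Result: insert 46 as right child of 41
Final tree (level order): [21, 3, 49, None, None, 41, None, 22, 46, None, 31, None, None, 24, 32, None, 25]


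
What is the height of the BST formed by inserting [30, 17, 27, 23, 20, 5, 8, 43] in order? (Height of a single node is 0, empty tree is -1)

Insertion order: [30, 17, 27, 23, 20, 5, 8, 43]
Tree (level-order array): [30, 17, 43, 5, 27, None, None, None, 8, 23, None, None, None, 20]
Compute height bottom-up (empty subtree = -1):
  height(8) = 1 + max(-1, -1) = 0
  height(5) = 1 + max(-1, 0) = 1
  height(20) = 1 + max(-1, -1) = 0
  height(23) = 1 + max(0, -1) = 1
  height(27) = 1 + max(1, -1) = 2
  height(17) = 1 + max(1, 2) = 3
  height(43) = 1 + max(-1, -1) = 0
  height(30) = 1 + max(3, 0) = 4
Height = 4


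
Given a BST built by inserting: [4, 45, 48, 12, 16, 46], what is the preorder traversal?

Tree insertion order: [4, 45, 48, 12, 16, 46]
Tree (level-order array): [4, None, 45, 12, 48, None, 16, 46]
Preorder traversal: [4, 45, 12, 16, 48, 46]


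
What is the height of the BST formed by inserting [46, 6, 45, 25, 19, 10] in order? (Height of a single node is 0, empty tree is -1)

Insertion order: [46, 6, 45, 25, 19, 10]
Tree (level-order array): [46, 6, None, None, 45, 25, None, 19, None, 10]
Compute height bottom-up (empty subtree = -1):
  height(10) = 1 + max(-1, -1) = 0
  height(19) = 1 + max(0, -1) = 1
  height(25) = 1 + max(1, -1) = 2
  height(45) = 1 + max(2, -1) = 3
  height(6) = 1 + max(-1, 3) = 4
  height(46) = 1 + max(4, -1) = 5
Height = 5


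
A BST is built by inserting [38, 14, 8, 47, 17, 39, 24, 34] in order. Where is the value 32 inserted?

Starting tree (level order): [38, 14, 47, 8, 17, 39, None, None, None, None, 24, None, None, None, 34]
Insertion path: 38 -> 14 -> 17 -> 24 -> 34
Result: insert 32 as left child of 34
Final tree (level order): [38, 14, 47, 8, 17, 39, None, None, None, None, 24, None, None, None, 34, 32]


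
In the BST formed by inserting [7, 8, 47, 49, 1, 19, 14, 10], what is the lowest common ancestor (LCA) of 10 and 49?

Tree insertion order: [7, 8, 47, 49, 1, 19, 14, 10]
Tree (level-order array): [7, 1, 8, None, None, None, 47, 19, 49, 14, None, None, None, 10]
In a BST, the LCA of p=10, q=49 is the first node v on the
root-to-leaf path with p <= v <= q (go left if both < v, right if both > v).
Walk from root:
  at 7: both 10 and 49 > 7, go right
  at 8: both 10 and 49 > 8, go right
  at 47: 10 <= 47 <= 49, this is the LCA
LCA = 47


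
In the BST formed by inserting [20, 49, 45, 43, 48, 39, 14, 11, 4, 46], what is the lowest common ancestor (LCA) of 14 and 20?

Tree insertion order: [20, 49, 45, 43, 48, 39, 14, 11, 4, 46]
Tree (level-order array): [20, 14, 49, 11, None, 45, None, 4, None, 43, 48, None, None, 39, None, 46]
In a BST, the LCA of p=14, q=20 is the first node v on the
root-to-leaf path with p <= v <= q (go left if both < v, right if both > v).
Walk from root:
  at 20: 14 <= 20 <= 20, this is the LCA
LCA = 20


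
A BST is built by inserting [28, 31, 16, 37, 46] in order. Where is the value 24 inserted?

Starting tree (level order): [28, 16, 31, None, None, None, 37, None, 46]
Insertion path: 28 -> 16
Result: insert 24 as right child of 16
Final tree (level order): [28, 16, 31, None, 24, None, 37, None, None, None, 46]


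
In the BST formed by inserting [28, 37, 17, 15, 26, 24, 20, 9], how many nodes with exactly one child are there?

Tree built from: [28, 37, 17, 15, 26, 24, 20, 9]
Tree (level-order array): [28, 17, 37, 15, 26, None, None, 9, None, 24, None, None, None, 20]
Rule: These are nodes with exactly 1 non-null child.
Per-node child counts:
  node 28: 2 child(ren)
  node 17: 2 child(ren)
  node 15: 1 child(ren)
  node 9: 0 child(ren)
  node 26: 1 child(ren)
  node 24: 1 child(ren)
  node 20: 0 child(ren)
  node 37: 0 child(ren)
Matching nodes: [15, 26, 24]
Count of nodes with exactly one child: 3


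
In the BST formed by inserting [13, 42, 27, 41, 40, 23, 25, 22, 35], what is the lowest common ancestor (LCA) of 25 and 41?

Tree insertion order: [13, 42, 27, 41, 40, 23, 25, 22, 35]
Tree (level-order array): [13, None, 42, 27, None, 23, 41, 22, 25, 40, None, None, None, None, None, 35]
In a BST, the LCA of p=25, q=41 is the first node v on the
root-to-leaf path with p <= v <= q (go left if both < v, right if both > v).
Walk from root:
  at 13: both 25 and 41 > 13, go right
  at 42: both 25 and 41 < 42, go left
  at 27: 25 <= 27 <= 41, this is the LCA
LCA = 27


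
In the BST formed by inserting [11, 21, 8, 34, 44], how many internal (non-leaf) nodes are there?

Tree built from: [11, 21, 8, 34, 44]
Tree (level-order array): [11, 8, 21, None, None, None, 34, None, 44]
Rule: An internal node has at least one child.
Per-node child counts:
  node 11: 2 child(ren)
  node 8: 0 child(ren)
  node 21: 1 child(ren)
  node 34: 1 child(ren)
  node 44: 0 child(ren)
Matching nodes: [11, 21, 34]
Count of internal (non-leaf) nodes: 3


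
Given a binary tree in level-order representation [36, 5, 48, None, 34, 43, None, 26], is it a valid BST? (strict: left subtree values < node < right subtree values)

Level-order array: [36, 5, 48, None, 34, 43, None, 26]
Validate using subtree bounds (lo, hi): at each node, require lo < value < hi,
then recurse left with hi=value and right with lo=value.
Preorder trace (stopping at first violation):
  at node 36 with bounds (-inf, +inf): OK
  at node 5 with bounds (-inf, 36): OK
  at node 34 with bounds (5, 36): OK
  at node 26 with bounds (5, 34): OK
  at node 48 with bounds (36, +inf): OK
  at node 43 with bounds (36, 48): OK
No violation found at any node.
Result: Valid BST


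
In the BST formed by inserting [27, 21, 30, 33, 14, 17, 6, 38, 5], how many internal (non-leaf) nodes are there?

Tree built from: [27, 21, 30, 33, 14, 17, 6, 38, 5]
Tree (level-order array): [27, 21, 30, 14, None, None, 33, 6, 17, None, 38, 5]
Rule: An internal node has at least one child.
Per-node child counts:
  node 27: 2 child(ren)
  node 21: 1 child(ren)
  node 14: 2 child(ren)
  node 6: 1 child(ren)
  node 5: 0 child(ren)
  node 17: 0 child(ren)
  node 30: 1 child(ren)
  node 33: 1 child(ren)
  node 38: 0 child(ren)
Matching nodes: [27, 21, 14, 6, 30, 33]
Count of internal (non-leaf) nodes: 6


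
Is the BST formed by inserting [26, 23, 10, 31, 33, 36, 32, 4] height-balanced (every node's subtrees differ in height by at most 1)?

Tree (level-order array): [26, 23, 31, 10, None, None, 33, 4, None, 32, 36]
Definition: a tree is height-balanced if, at every node, |h(left) - h(right)| <= 1 (empty subtree has height -1).
Bottom-up per-node check:
  node 4: h_left=-1, h_right=-1, diff=0 [OK], height=0
  node 10: h_left=0, h_right=-1, diff=1 [OK], height=1
  node 23: h_left=1, h_right=-1, diff=2 [FAIL (|1--1|=2 > 1)], height=2
  node 32: h_left=-1, h_right=-1, diff=0 [OK], height=0
  node 36: h_left=-1, h_right=-1, diff=0 [OK], height=0
  node 33: h_left=0, h_right=0, diff=0 [OK], height=1
  node 31: h_left=-1, h_right=1, diff=2 [FAIL (|-1-1|=2 > 1)], height=2
  node 26: h_left=2, h_right=2, diff=0 [OK], height=3
Node 23 violates the condition: |1 - -1| = 2 > 1.
Result: Not balanced


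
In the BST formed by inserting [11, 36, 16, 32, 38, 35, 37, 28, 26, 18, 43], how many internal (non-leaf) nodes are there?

Tree built from: [11, 36, 16, 32, 38, 35, 37, 28, 26, 18, 43]
Tree (level-order array): [11, None, 36, 16, 38, None, 32, 37, 43, 28, 35, None, None, None, None, 26, None, None, None, 18]
Rule: An internal node has at least one child.
Per-node child counts:
  node 11: 1 child(ren)
  node 36: 2 child(ren)
  node 16: 1 child(ren)
  node 32: 2 child(ren)
  node 28: 1 child(ren)
  node 26: 1 child(ren)
  node 18: 0 child(ren)
  node 35: 0 child(ren)
  node 38: 2 child(ren)
  node 37: 0 child(ren)
  node 43: 0 child(ren)
Matching nodes: [11, 36, 16, 32, 28, 26, 38]
Count of internal (non-leaf) nodes: 7


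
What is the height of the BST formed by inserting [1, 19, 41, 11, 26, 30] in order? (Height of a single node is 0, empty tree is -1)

Insertion order: [1, 19, 41, 11, 26, 30]
Tree (level-order array): [1, None, 19, 11, 41, None, None, 26, None, None, 30]
Compute height bottom-up (empty subtree = -1):
  height(11) = 1 + max(-1, -1) = 0
  height(30) = 1 + max(-1, -1) = 0
  height(26) = 1 + max(-1, 0) = 1
  height(41) = 1 + max(1, -1) = 2
  height(19) = 1 + max(0, 2) = 3
  height(1) = 1 + max(-1, 3) = 4
Height = 4


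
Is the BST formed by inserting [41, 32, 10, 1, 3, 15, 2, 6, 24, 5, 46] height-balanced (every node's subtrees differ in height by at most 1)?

Tree (level-order array): [41, 32, 46, 10, None, None, None, 1, 15, None, 3, None, 24, 2, 6, None, None, None, None, 5]
Definition: a tree is height-balanced if, at every node, |h(left) - h(right)| <= 1 (empty subtree has height -1).
Bottom-up per-node check:
  node 2: h_left=-1, h_right=-1, diff=0 [OK], height=0
  node 5: h_left=-1, h_right=-1, diff=0 [OK], height=0
  node 6: h_left=0, h_right=-1, diff=1 [OK], height=1
  node 3: h_left=0, h_right=1, diff=1 [OK], height=2
  node 1: h_left=-1, h_right=2, diff=3 [FAIL (|-1-2|=3 > 1)], height=3
  node 24: h_left=-1, h_right=-1, diff=0 [OK], height=0
  node 15: h_left=-1, h_right=0, diff=1 [OK], height=1
  node 10: h_left=3, h_right=1, diff=2 [FAIL (|3-1|=2 > 1)], height=4
  node 32: h_left=4, h_right=-1, diff=5 [FAIL (|4--1|=5 > 1)], height=5
  node 46: h_left=-1, h_right=-1, diff=0 [OK], height=0
  node 41: h_left=5, h_right=0, diff=5 [FAIL (|5-0|=5 > 1)], height=6
Node 1 violates the condition: |-1 - 2| = 3 > 1.
Result: Not balanced


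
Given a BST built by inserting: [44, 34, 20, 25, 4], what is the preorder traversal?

Tree insertion order: [44, 34, 20, 25, 4]
Tree (level-order array): [44, 34, None, 20, None, 4, 25]
Preorder traversal: [44, 34, 20, 4, 25]


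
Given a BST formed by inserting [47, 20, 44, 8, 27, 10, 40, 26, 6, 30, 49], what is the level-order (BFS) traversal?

Tree insertion order: [47, 20, 44, 8, 27, 10, 40, 26, 6, 30, 49]
Tree (level-order array): [47, 20, 49, 8, 44, None, None, 6, 10, 27, None, None, None, None, None, 26, 40, None, None, 30]
BFS from the root, enqueuing left then right child of each popped node:
  queue [47] -> pop 47, enqueue [20, 49], visited so far: [47]
  queue [20, 49] -> pop 20, enqueue [8, 44], visited so far: [47, 20]
  queue [49, 8, 44] -> pop 49, enqueue [none], visited so far: [47, 20, 49]
  queue [8, 44] -> pop 8, enqueue [6, 10], visited so far: [47, 20, 49, 8]
  queue [44, 6, 10] -> pop 44, enqueue [27], visited so far: [47, 20, 49, 8, 44]
  queue [6, 10, 27] -> pop 6, enqueue [none], visited so far: [47, 20, 49, 8, 44, 6]
  queue [10, 27] -> pop 10, enqueue [none], visited so far: [47, 20, 49, 8, 44, 6, 10]
  queue [27] -> pop 27, enqueue [26, 40], visited so far: [47, 20, 49, 8, 44, 6, 10, 27]
  queue [26, 40] -> pop 26, enqueue [none], visited so far: [47, 20, 49, 8, 44, 6, 10, 27, 26]
  queue [40] -> pop 40, enqueue [30], visited so far: [47, 20, 49, 8, 44, 6, 10, 27, 26, 40]
  queue [30] -> pop 30, enqueue [none], visited so far: [47, 20, 49, 8, 44, 6, 10, 27, 26, 40, 30]
Result: [47, 20, 49, 8, 44, 6, 10, 27, 26, 40, 30]


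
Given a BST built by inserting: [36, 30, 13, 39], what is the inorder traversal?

Tree insertion order: [36, 30, 13, 39]
Tree (level-order array): [36, 30, 39, 13]
Inorder traversal: [13, 30, 36, 39]


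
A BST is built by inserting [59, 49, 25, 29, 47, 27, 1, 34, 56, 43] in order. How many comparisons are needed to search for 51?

Search path for 51: 59 -> 49 -> 56
Found: False
Comparisons: 3


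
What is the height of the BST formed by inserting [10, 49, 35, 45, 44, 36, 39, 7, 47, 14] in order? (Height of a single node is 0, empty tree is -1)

Insertion order: [10, 49, 35, 45, 44, 36, 39, 7, 47, 14]
Tree (level-order array): [10, 7, 49, None, None, 35, None, 14, 45, None, None, 44, 47, 36, None, None, None, None, 39]
Compute height bottom-up (empty subtree = -1):
  height(7) = 1 + max(-1, -1) = 0
  height(14) = 1 + max(-1, -1) = 0
  height(39) = 1 + max(-1, -1) = 0
  height(36) = 1 + max(-1, 0) = 1
  height(44) = 1 + max(1, -1) = 2
  height(47) = 1 + max(-1, -1) = 0
  height(45) = 1 + max(2, 0) = 3
  height(35) = 1 + max(0, 3) = 4
  height(49) = 1 + max(4, -1) = 5
  height(10) = 1 + max(0, 5) = 6
Height = 6


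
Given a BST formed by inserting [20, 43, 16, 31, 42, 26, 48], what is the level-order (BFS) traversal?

Tree insertion order: [20, 43, 16, 31, 42, 26, 48]
Tree (level-order array): [20, 16, 43, None, None, 31, 48, 26, 42]
BFS from the root, enqueuing left then right child of each popped node:
  queue [20] -> pop 20, enqueue [16, 43], visited so far: [20]
  queue [16, 43] -> pop 16, enqueue [none], visited so far: [20, 16]
  queue [43] -> pop 43, enqueue [31, 48], visited so far: [20, 16, 43]
  queue [31, 48] -> pop 31, enqueue [26, 42], visited so far: [20, 16, 43, 31]
  queue [48, 26, 42] -> pop 48, enqueue [none], visited so far: [20, 16, 43, 31, 48]
  queue [26, 42] -> pop 26, enqueue [none], visited so far: [20, 16, 43, 31, 48, 26]
  queue [42] -> pop 42, enqueue [none], visited so far: [20, 16, 43, 31, 48, 26, 42]
Result: [20, 16, 43, 31, 48, 26, 42]


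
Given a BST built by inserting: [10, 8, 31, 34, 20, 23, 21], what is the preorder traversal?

Tree insertion order: [10, 8, 31, 34, 20, 23, 21]
Tree (level-order array): [10, 8, 31, None, None, 20, 34, None, 23, None, None, 21]
Preorder traversal: [10, 8, 31, 20, 23, 21, 34]


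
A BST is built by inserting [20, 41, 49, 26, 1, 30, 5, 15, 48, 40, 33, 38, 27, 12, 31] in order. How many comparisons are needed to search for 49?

Search path for 49: 20 -> 41 -> 49
Found: True
Comparisons: 3


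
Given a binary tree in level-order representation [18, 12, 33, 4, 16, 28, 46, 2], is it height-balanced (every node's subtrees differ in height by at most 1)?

Tree (level-order array): [18, 12, 33, 4, 16, 28, 46, 2]
Definition: a tree is height-balanced if, at every node, |h(left) - h(right)| <= 1 (empty subtree has height -1).
Bottom-up per-node check:
  node 2: h_left=-1, h_right=-1, diff=0 [OK], height=0
  node 4: h_left=0, h_right=-1, diff=1 [OK], height=1
  node 16: h_left=-1, h_right=-1, diff=0 [OK], height=0
  node 12: h_left=1, h_right=0, diff=1 [OK], height=2
  node 28: h_left=-1, h_right=-1, diff=0 [OK], height=0
  node 46: h_left=-1, h_right=-1, diff=0 [OK], height=0
  node 33: h_left=0, h_right=0, diff=0 [OK], height=1
  node 18: h_left=2, h_right=1, diff=1 [OK], height=3
All nodes satisfy the balance condition.
Result: Balanced


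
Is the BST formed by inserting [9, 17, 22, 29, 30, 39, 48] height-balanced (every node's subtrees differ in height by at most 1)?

Tree (level-order array): [9, None, 17, None, 22, None, 29, None, 30, None, 39, None, 48]
Definition: a tree is height-balanced if, at every node, |h(left) - h(right)| <= 1 (empty subtree has height -1).
Bottom-up per-node check:
  node 48: h_left=-1, h_right=-1, diff=0 [OK], height=0
  node 39: h_left=-1, h_right=0, diff=1 [OK], height=1
  node 30: h_left=-1, h_right=1, diff=2 [FAIL (|-1-1|=2 > 1)], height=2
  node 29: h_left=-1, h_right=2, diff=3 [FAIL (|-1-2|=3 > 1)], height=3
  node 22: h_left=-1, h_right=3, diff=4 [FAIL (|-1-3|=4 > 1)], height=4
  node 17: h_left=-1, h_right=4, diff=5 [FAIL (|-1-4|=5 > 1)], height=5
  node 9: h_left=-1, h_right=5, diff=6 [FAIL (|-1-5|=6 > 1)], height=6
Node 30 violates the condition: |-1 - 1| = 2 > 1.
Result: Not balanced


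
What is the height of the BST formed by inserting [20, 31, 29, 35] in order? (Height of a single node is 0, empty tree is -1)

Insertion order: [20, 31, 29, 35]
Tree (level-order array): [20, None, 31, 29, 35]
Compute height bottom-up (empty subtree = -1):
  height(29) = 1 + max(-1, -1) = 0
  height(35) = 1 + max(-1, -1) = 0
  height(31) = 1 + max(0, 0) = 1
  height(20) = 1 + max(-1, 1) = 2
Height = 2


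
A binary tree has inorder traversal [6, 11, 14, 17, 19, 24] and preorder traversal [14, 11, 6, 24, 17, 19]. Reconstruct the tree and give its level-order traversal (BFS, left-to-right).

Inorder:  [6, 11, 14, 17, 19, 24]
Preorder: [14, 11, 6, 24, 17, 19]
Algorithm: preorder visits root first, so consume preorder in order;
for each root, split the current inorder slice at that value into
left-subtree inorder and right-subtree inorder, then recurse.
Recursive splits:
  root=14; inorder splits into left=[6, 11], right=[17, 19, 24]
  root=11; inorder splits into left=[6], right=[]
  root=6; inorder splits into left=[], right=[]
  root=24; inorder splits into left=[17, 19], right=[]
  root=17; inorder splits into left=[], right=[19]
  root=19; inorder splits into left=[], right=[]
Reconstructed level-order: [14, 11, 24, 6, 17, 19]


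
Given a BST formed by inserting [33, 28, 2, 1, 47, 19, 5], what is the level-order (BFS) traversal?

Tree insertion order: [33, 28, 2, 1, 47, 19, 5]
Tree (level-order array): [33, 28, 47, 2, None, None, None, 1, 19, None, None, 5]
BFS from the root, enqueuing left then right child of each popped node:
  queue [33] -> pop 33, enqueue [28, 47], visited so far: [33]
  queue [28, 47] -> pop 28, enqueue [2], visited so far: [33, 28]
  queue [47, 2] -> pop 47, enqueue [none], visited so far: [33, 28, 47]
  queue [2] -> pop 2, enqueue [1, 19], visited so far: [33, 28, 47, 2]
  queue [1, 19] -> pop 1, enqueue [none], visited so far: [33, 28, 47, 2, 1]
  queue [19] -> pop 19, enqueue [5], visited so far: [33, 28, 47, 2, 1, 19]
  queue [5] -> pop 5, enqueue [none], visited so far: [33, 28, 47, 2, 1, 19, 5]
Result: [33, 28, 47, 2, 1, 19, 5]


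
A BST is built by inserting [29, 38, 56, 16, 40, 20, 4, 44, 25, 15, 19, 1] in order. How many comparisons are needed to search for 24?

Search path for 24: 29 -> 16 -> 20 -> 25
Found: False
Comparisons: 4


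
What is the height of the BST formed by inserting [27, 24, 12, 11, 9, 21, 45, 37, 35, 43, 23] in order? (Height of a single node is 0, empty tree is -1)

Insertion order: [27, 24, 12, 11, 9, 21, 45, 37, 35, 43, 23]
Tree (level-order array): [27, 24, 45, 12, None, 37, None, 11, 21, 35, 43, 9, None, None, 23]
Compute height bottom-up (empty subtree = -1):
  height(9) = 1 + max(-1, -1) = 0
  height(11) = 1 + max(0, -1) = 1
  height(23) = 1 + max(-1, -1) = 0
  height(21) = 1 + max(-1, 0) = 1
  height(12) = 1 + max(1, 1) = 2
  height(24) = 1 + max(2, -1) = 3
  height(35) = 1 + max(-1, -1) = 0
  height(43) = 1 + max(-1, -1) = 0
  height(37) = 1 + max(0, 0) = 1
  height(45) = 1 + max(1, -1) = 2
  height(27) = 1 + max(3, 2) = 4
Height = 4


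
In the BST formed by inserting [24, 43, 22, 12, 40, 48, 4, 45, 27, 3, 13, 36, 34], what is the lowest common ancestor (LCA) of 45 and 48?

Tree insertion order: [24, 43, 22, 12, 40, 48, 4, 45, 27, 3, 13, 36, 34]
Tree (level-order array): [24, 22, 43, 12, None, 40, 48, 4, 13, 27, None, 45, None, 3, None, None, None, None, 36, None, None, None, None, 34]
In a BST, the LCA of p=45, q=48 is the first node v on the
root-to-leaf path with p <= v <= q (go left if both < v, right if both > v).
Walk from root:
  at 24: both 45 and 48 > 24, go right
  at 43: both 45 and 48 > 43, go right
  at 48: 45 <= 48 <= 48, this is the LCA
LCA = 48


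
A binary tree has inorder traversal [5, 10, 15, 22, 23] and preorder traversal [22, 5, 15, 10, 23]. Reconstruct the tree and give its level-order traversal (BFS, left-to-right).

Inorder:  [5, 10, 15, 22, 23]
Preorder: [22, 5, 15, 10, 23]
Algorithm: preorder visits root first, so consume preorder in order;
for each root, split the current inorder slice at that value into
left-subtree inorder and right-subtree inorder, then recurse.
Recursive splits:
  root=22; inorder splits into left=[5, 10, 15], right=[23]
  root=5; inorder splits into left=[], right=[10, 15]
  root=15; inorder splits into left=[10], right=[]
  root=10; inorder splits into left=[], right=[]
  root=23; inorder splits into left=[], right=[]
Reconstructed level-order: [22, 5, 23, 15, 10]


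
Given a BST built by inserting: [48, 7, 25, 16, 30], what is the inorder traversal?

Tree insertion order: [48, 7, 25, 16, 30]
Tree (level-order array): [48, 7, None, None, 25, 16, 30]
Inorder traversal: [7, 16, 25, 30, 48]


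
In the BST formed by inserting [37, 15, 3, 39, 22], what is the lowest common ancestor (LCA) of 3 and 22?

Tree insertion order: [37, 15, 3, 39, 22]
Tree (level-order array): [37, 15, 39, 3, 22]
In a BST, the LCA of p=3, q=22 is the first node v on the
root-to-leaf path with p <= v <= q (go left if both < v, right if both > v).
Walk from root:
  at 37: both 3 and 22 < 37, go left
  at 15: 3 <= 15 <= 22, this is the LCA
LCA = 15


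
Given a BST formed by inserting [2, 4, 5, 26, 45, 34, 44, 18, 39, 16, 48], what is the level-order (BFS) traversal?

Tree insertion order: [2, 4, 5, 26, 45, 34, 44, 18, 39, 16, 48]
Tree (level-order array): [2, None, 4, None, 5, None, 26, 18, 45, 16, None, 34, 48, None, None, None, 44, None, None, 39]
BFS from the root, enqueuing left then right child of each popped node:
  queue [2] -> pop 2, enqueue [4], visited so far: [2]
  queue [4] -> pop 4, enqueue [5], visited so far: [2, 4]
  queue [5] -> pop 5, enqueue [26], visited so far: [2, 4, 5]
  queue [26] -> pop 26, enqueue [18, 45], visited so far: [2, 4, 5, 26]
  queue [18, 45] -> pop 18, enqueue [16], visited so far: [2, 4, 5, 26, 18]
  queue [45, 16] -> pop 45, enqueue [34, 48], visited so far: [2, 4, 5, 26, 18, 45]
  queue [16, 34, 48] -> pop 16, enqueue [none], visited so far: [2, 4, 5, 26, 18, 45, 16]
  queue [34, 48] -> pop 34, enqueue [44], visited so far: [2, 4, 5, 26, 18, 45, 16, 34]
  queue [48, 44] -> pop 48, enqueue [none], visited so far: [2, 4, 5, 26, 18, 45, 16, 34, 48]
  queue [44] -> pop 44, enqueue [39], visited so far: [2, 4, 5, 26, 18, 45, 16, 34, 48, 44]
  queue [39] -> pop 39, enqueue [none], visited so far: [2, 4, 5, 26, 18, 45, 16, 34, 48, 44, 39]
Result: [2, 4, 5, 26, 18, 45, 16, 34, 48, 44, 39]


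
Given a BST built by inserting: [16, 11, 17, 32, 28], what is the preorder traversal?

Tree insertion order: [16, 11, 17, 32, 28]
Tree (level-order array): [16, 11, 17, None, None, None, 32, 28]
Preorder traversal: [16, 11, 17, 32, 28]


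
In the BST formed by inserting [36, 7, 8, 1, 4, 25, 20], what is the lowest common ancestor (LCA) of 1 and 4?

Tree insertion order: [36, 7, 8, 1, 4, 25, 20]
Tree (level-order array): [36, 7, None, 1, 8, None, 4, None, 25, None, None, 20]
In a BST, the LCA of p=1, q=4 is the first node v on the
root-to-leaf path with p <= v <= q (go left if both < v, right if both > v).
Walk from root:
  at 36: both 1 and 4 < 36, go left
  at 7: both 1 and 4 < 7, go left
  at 1: 1 <= 1 <= 4, this is the LCA
LCA = 1


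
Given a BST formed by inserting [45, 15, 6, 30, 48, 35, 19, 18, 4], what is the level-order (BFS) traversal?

Tree insertion order: [45, 15, 6, 30, 48, 35, 19, 18, 4]
Tree (level-order array): [45, 15, 48, 6, 30, None, None, 4, None, 19, 35, None, None, 18]
BFS from the root, enqueuing left then right child of each popped node:
  queue [45] -> pop 45, enqueue [15, 48], visited so far: [45]
  queue [15, 48] -> pop 15, enqueue [6, 30], visited so far: [45, 15]
  queue [48, 6, 30] -> pop 48, enqueue [none], visited so far: [45, 15, 48]
  queue [6, 30] -> pop 6, enqueue [4], visited so far: [45, 15, 48, 6]
  queue [30, 4] -> pop 30, enqueue [19, 35], visited so far: [45, 15, 48, 6, 30]
  queue [4, 19, 35] -> pop 4, enqueue [none], visited so far: [45, 15, 48, 6, 30, 4]
  queue [19, 35] -> pop 19, enqueue [18], visited so far: [45, 15, 48, 6, 30, 4, 19]
  queue [35, 18] -> pop 35, enqueue [none], visited so far: [45, 15, 48, 6, 30, 4, 19, 35]
  queue [18] -> pop 18, enqueue [none], visited so far: [45, 15, 48, 6, 30, 4, 19, 35, 18]
Result: [45, 15, 48, 6, 30, 4, 19, 35, 18]


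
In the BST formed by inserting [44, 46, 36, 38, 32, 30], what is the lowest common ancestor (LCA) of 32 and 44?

Tree insertion order: [44, 46, 36, 38, 32, 30]
Tree (level-order array): [44, 36, 46, 32, 38, None, None, 30]
In a BST, the LCA of p=32, q=44 is the first node v on the
root-to-leaf path with p <= v <= q (go left if both < v, right if both > v).
Walk from root:
  at 44: 32 <= 44 <= 44, this is the LCA
LCA = 44


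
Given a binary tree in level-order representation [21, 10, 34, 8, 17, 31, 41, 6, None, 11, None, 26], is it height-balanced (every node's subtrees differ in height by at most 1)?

Tree (level-order array): [21, 10, 34, 8, 17, 31, 41, 6, None, 11, None, 26]
Definition: a tree is height-balanced if, at every node, |h(left) - h(right)| <= 1 (empty subtree has height -1).
Bottom-up per-node check:
  node 6: h_left=-1, h_right=-1, diff=0 [OK], height=0
  node 8: h_left=0, h_right=-1, diff=1 [OK], height=1
  node 11: h_left=-1, h_right=-1, diff=0 [OK], height=0
  node 17: h_left=0, h_right=-1, diff=1 [OK], height=1
  node 10: h_left=1, h_right=1, diff=0 [OK], height=2
  node 26: h_left=-1, h_right=-1, diff=0 [OK], height=0
  node 31: h_left=0, h_right=-1, diff=1 [OK], height=1
  node 41: h_left=-1, h_right=-1, diff=0 [OK], height=0
  node 34: h_left=1, h_right=0, diff=1 [OK], height=2
  node 21: h_left=2, h_right=2, diff=0 [OK], height=3
All nodes satisfy the balance condition.
Result: Balanced
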